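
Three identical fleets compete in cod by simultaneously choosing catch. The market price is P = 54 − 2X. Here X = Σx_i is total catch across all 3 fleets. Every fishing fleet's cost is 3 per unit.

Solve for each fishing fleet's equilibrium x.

A representative fishing fleet's profit is π_i = x_i(54 − 2X) − 3x_i, with X = x_i + Σ_{j≠i} x_j.
First-order condition: 51 − 4x_i − 2Σ_{j≠i} x_j = 0.
With identical fishing fleets, set every x_j = x: then 51 − 4x − 4x = 0, i.e. x = 51/8 = 6.375.

6.375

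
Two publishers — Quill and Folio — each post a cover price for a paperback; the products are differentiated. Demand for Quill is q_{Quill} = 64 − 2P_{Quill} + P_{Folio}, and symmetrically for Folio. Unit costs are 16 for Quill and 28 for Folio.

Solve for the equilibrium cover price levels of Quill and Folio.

Quill's profit: π = (P_{Quill} − 16)(64 − 2P_{Quill} + P_{Folio}).
∂π/∂P_{Quill} = 96 − 4P_{Quill} + P_{Folio} = 0 ⇒ P_{Quill} = 24 + 0.25P_{Folio}.
Similarly P_{Folio} = 30 + 0.25P_{Quill}.
Solving the two reaction functions simultaneously: (1 − (0.25)(0.25))P_{Quill} = 24 + 0.25·30, so 0.9375P_{Quill} = 31.5 and P_{Quill} = 33.6.
Then P_{Folio} = 30 + 0.25·33.6 = 38.4.

33.6, 38.4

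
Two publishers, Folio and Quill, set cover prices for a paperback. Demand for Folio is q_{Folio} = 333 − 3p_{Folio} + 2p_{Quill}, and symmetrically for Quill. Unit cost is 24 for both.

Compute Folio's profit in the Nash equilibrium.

17902.6875

Folio's profit: π = (p_{Folio} − 24)(333 − 3p_{Folio} + 2p_{Quill}).
∂π/∂p_{Folio} = 405 − 6p_{Folio} + 2p_{Quill} = 0 ⇒ p_{Folio} = 67.5 + (1/3)p_{Quill}.
The game is symmetric, so in equilibrium p_{Quill} = p_{Folio}: the reaction function gives (2/3)p_{Folio} = 67.5, hence p_{Folio} = 101.25.
q_{Folio} = 333 − 3·101.25 + 2·101.25 = 231.75.
Profit = (101.25 − 24)·231.75 = 17902.6875.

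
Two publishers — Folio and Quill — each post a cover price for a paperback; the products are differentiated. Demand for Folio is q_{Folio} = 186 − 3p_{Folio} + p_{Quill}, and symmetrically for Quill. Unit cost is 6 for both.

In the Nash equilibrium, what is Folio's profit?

3633.12

Folio's profit: π = (p_{Folio} − 6)(186 − 3p_{Folio} + p_{Quill}).
∂π/∂p_{Folio} = 204 − 6p_{Folio} + p_{Quill} = 0 ⇒ p_{Folio} = 34 + (1/6)p_{Quill}.
Setting p_{Folio} = p_{Quill} in the reaction function: p_{Folio} = 34 + (1/6)p_{Folio}, so p_{Folio} = 34 / (5/6) = 40.8.
q_{Folio} = 186 − 3·40.8 + 40.8 = 104.4.
Profit = (40.8 − 6)·104.4 = 3633.12.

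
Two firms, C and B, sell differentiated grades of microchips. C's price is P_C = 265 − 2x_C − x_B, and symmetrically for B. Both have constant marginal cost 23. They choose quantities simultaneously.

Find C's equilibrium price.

Firm C's profit: π = x_C(265 − 2x_C − x_B) − 23x_C.
∂π/∂x_C = 242 − 4x_C − x_B = 0 ⇒ x_C = 60.5 − 0.25x_B.
Setting x_C = x_B in the reaction function: x_C = 60.5 − 0.25x_C, so x_C = 60.5 / 1.25 = 48.4.
P_C = 265 − 2·48.4 − 48.4 = 119.8.

119.8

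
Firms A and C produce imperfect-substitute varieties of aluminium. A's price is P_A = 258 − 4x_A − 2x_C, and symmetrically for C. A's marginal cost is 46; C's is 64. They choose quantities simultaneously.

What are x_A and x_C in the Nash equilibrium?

21.8, 18.8

Firm A's profit: π = x_A(258 − 4x_A − 2x_C) − 46x_A.
∂π/∂x_A = 212 − 8x_A − 2x_C = 0 ⇒ x_A = 26.5 − 0.25x_C.
Similarly x_C = 24.25 − 0.25x_A.
Substituting the second reaction function into the first: x_A = 26.5 − 0.25(24.25 − 0.25x_A), which gives 0.9375x_A = 20.4375 ⇒ x_A = 21.8.
Then x_C = 24.25 − 0.25·21.8 = 18.8.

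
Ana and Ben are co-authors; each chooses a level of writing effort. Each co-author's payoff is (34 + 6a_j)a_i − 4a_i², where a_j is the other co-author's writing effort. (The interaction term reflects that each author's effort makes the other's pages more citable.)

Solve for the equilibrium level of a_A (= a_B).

17

Ana's payoff is (34 + 6a_B)a_A − 4a_A².
∂π/∂a_A = 34 + 6a_B − 8a_A = 0, so a_A = 4.25 + 0.75a_B.
By symmetry a_B = a_A; substituting into the reaction function, 0.25a_A = 4.25 and a_A = 17.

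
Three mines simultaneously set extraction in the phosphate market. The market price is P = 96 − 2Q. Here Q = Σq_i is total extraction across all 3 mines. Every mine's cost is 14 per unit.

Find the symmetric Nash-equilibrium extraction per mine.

10.25

A representative mine's profit is π_i = q_i(96 − 2Q) − 14q_i, with Q = q_i + Σ_{j≠i} q_j.
First-order condition: 82 − 4q_i − 2Σ_{j≠i} q_j = 0.
With identical mines, set every q_j = q: then 82 − 4q − 4q = 0, i.e. q = 82/8 = 10.25.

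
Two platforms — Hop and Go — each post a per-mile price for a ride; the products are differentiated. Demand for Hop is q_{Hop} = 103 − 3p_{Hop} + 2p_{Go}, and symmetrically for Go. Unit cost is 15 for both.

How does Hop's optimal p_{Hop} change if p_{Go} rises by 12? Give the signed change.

4

Hop's profit: π = (p_{Hop} − 15)(103 − 3p_{Hop} + 2p_{Go}).
∂π/∂p_{Hop} = 148 − 6p_{Hop} + 2p_{Go} = 0 ⇒ p_{Hop} = 74/3 + (1/3)p_{Go}.
The reaction-function slope is 1/3, so a 12-unit rise in p_{Go} moves p_{Hop} by 1/3 × 12 = 4. Hop's best response rises — the actions are strategic complements.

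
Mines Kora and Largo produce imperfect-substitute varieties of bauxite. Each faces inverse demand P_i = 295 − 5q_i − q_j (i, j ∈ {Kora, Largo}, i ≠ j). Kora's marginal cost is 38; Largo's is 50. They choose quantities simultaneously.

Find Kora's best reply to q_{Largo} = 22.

Mine Kora's profit: π = q_{Kora}(295 − 5q_{Kora} − q_{Largo}) − 38q_{Kora}.
∂π/∂q_{Kora} = 257 − 10q_{Kora} − q_{Largo} = 0 ⇒ q_{Kora} = 25.7 − 0.1q_{Largo}.
At q_{Largo} = 22: q_{Kora} = 25.7 − 0.1·22 = 23.5.

23.5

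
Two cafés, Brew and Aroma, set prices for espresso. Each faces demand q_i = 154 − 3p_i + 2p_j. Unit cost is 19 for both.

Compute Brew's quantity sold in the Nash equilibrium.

101.25

Brew's profit: π = (p_{Brew} − 19)(154 − 3p_{Brew} + 2p_{Aroma}).
∂π/∂p_{Brew} = 211 − 6p_{Brew} + 2p_{Aroma} = 0 ⇒ p_{Brew} = 211/6 + (1/3)p_{Aroma}.
By symmetry p_{Aroma} = p_{Brew}; substituting into the reaction function, (2/3)p_{Brew} = 211/6 and p_{Brew} = 52.75.
q_{Brew} = 154 − 3·52.75 + 2·52.75 = 101.25.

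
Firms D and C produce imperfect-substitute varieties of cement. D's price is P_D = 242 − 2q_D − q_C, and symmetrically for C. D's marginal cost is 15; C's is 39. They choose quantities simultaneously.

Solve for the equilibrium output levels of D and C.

Firm D's profit: π = q_D(242 − 2q_D − q_C) − 15q_D.
∂π/∂q_D = 227 − 4q_D − q_C = 0 ⇒ q_D = 56.75 − 0.25q_C.
Similarly q_C = 50.75 − 0.25q_D.
Plugging q_C into D's best response: q_D = 56.75 − 0.25(50.75 − 0.25q_D) ⇒ 0.9375q_D = 44.0625, so q_D = 47.
Then q_C = 50.75 − 0.25·47 = 39.

47, 39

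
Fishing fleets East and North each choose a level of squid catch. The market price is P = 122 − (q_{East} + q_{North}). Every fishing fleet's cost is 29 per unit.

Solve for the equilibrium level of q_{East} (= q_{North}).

31

Fishing fleet East's profit: π = q_{East}(122 − (q_{East} + q_{North})) − 29q_{East}.
∂π/∂q_{East} = 93 − 2q_{East} − q_{North} = 0, so q_{East} = 46.5 − 0.5q_{North}.
By symmetry q_{North} = q_{East}; substituting into the reaction function, 1.5q_{East} = 46.5 and q_{East} = 31.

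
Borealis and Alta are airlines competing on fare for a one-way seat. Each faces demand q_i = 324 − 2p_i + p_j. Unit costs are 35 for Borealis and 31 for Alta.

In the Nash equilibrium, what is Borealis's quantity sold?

Borealis's profit: π = (p_{Borealis} − 35)(324 − 2p_{Borealis} + p_{Alta}).
∂π/∂p_{Borealis} = 394 − 4p_{Borealis} + p_{Alta} = 0 ⇒ p_{Borealis} = 98.5 + 0.25p_{Alta}.
Similarly p_{Alta} = 96.5 + 0.25p_{Borealis}.
Plugging p_{Alta} into Borealis's best response: p_{Borealis} = 98.5 + 0.25(96.5 + 0.25p_{Borealis}) ⇒ 0.9375p_{Borealis} = 122.625, so p_{Borealis} = 130.8.
Then p_{Alta} = 96.5 + 0.25·130.8 = 129.2.
q_{Borealis} = 324 − 2·130.8 + 129.2 = 191.6.

191.6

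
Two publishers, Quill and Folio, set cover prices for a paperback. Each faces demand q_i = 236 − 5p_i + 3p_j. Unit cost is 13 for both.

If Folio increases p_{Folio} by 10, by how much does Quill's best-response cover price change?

3

Quill's profit: π = (p_{Quill} − 13)(236 − 5p_{Quill} + 3p_{Folio}).
∂π/∂p_{Quill} = 301 − 10p_{Quill} + 3p_{Folio} = 0 ⇒ p_{Quill} = 30.1 + 0.3p_{Folio}.
The reaction-function slope is 0.3, so a 10-unit rise in p_{Folio} moves p_{Quill} by 0.3 × 10 = 3. Quill's best response rises — the actions are strategic complements.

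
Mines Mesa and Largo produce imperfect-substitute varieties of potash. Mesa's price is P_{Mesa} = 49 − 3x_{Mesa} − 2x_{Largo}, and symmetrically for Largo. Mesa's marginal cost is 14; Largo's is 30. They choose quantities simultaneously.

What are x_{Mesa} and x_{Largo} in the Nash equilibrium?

Mine Mesa's profit: π = x_{Mesa}(49 − 3x_{Mesa} − 2x_{Largo}) − 14x_{Mesa}.
∂π/∂x_{Mesa} = 35 − 6x_{Mesa} − 2x_{Largo} = 0 ⇒ x_{Mesa} = 35/6 − (1/3)x_{Largo}.
Similarly x_{Largo} = 19/6 − (1/3)x_{Mesa}.
Plugging x_{Largo} into Mesa's best response: x_{Mesa} = 35/6 − (1/3)(19/6 − (1/3)x_{Mesa}) ⇒ (8/9)x_{Mesa} = 43/9, so x_{Mesa} = 5.375.
Then x_{Largo} = 19/6 − (1/3)·5.375 = 1.375.

5.375, 1.375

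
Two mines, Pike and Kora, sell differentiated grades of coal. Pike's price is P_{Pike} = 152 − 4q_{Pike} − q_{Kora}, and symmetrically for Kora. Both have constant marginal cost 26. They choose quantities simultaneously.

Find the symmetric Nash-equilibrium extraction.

Mine Pike's profit: π = q_{Pike}(152 − 4q_{Pike} − q_{Kora}) − 26q_{Pike}.
∂π/∂q_{Pike} = 126 − 8q_{Pike} − q_{Kora} = 0 ⇒ q_{Pike} = 15.75 − 0.125q_{Kora}.
Setting q_{Pike} = q_{Kora} in the reaction function: q_{Pike} = 15.75 − 0.125q_{Pike}, so q_{Pike} = 15.75 / 1.125 = 14.

14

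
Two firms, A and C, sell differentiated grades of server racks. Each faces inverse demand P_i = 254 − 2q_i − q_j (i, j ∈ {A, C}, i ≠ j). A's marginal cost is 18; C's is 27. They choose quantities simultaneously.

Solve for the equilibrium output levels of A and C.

Firm A's profit: π = q_A(254 − 2q_A − q_C) − 18q_A.
∂π/∂q_A = 236 − 4q_A − q_C = 0 ⇒ q_A = 59 − 0.25q_C.
Similarly q_C = 56.75 − 0.25q_A.
Substituting the second reaction function into the first: q_A = 59 − 0.25(56.75 − 0.25q_A), which gives 0.9375q_A = 44.8125 ⇒ q_A = 47.8.
Then q_C = 56.75 − 0.25·47.8 = 44.8.

47.8, 44.8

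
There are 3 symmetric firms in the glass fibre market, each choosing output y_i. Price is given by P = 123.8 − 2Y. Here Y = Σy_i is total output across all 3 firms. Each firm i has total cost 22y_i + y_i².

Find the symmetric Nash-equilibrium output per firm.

10.18

A representative firm's profit is π_i = y_i(123.8 − 2Y) − 22y_i − y_i², with Y = y_i + Σ_{j≠i} y_j.
First-order condition: 101.8 − 6y_i − 2Σ_{j≠i} y_j = 0.
Imposing symmetry (y_j = y for all j) turns Σ_{j≠i} y_j into 2y, so 101.8 = 10y and y = 10.18.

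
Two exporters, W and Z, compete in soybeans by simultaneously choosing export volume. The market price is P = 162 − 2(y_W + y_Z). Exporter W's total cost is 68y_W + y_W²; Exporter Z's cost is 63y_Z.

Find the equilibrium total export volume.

29.2

Exporter W's profit: π = y_W(162 − 2(y_W + y_Z)) − 68y_W − y_W².
∂π/∂y_W = 94 − 6y_W − 2y_Z = 0, so y_W = 47/3 − (1/3)y_Z.
For Z: ∂π/∂y_Z = 99 − 4y_Z − 2y_W = 0 ⇒ y_Z = 24.75 − 0.5y_W.
Solving the two reaction functions simultaneously: (1 − (−1/3)(−0.5))y_W = 47/3 − (1/3)·24.75, so (5/6)y_W = 89/12 and y_W = 8.9.
Then y_Z = 24.75 − 0.5·8.9 = 20.3.
Total export volume: 8.9 + 20.3 = 29.2.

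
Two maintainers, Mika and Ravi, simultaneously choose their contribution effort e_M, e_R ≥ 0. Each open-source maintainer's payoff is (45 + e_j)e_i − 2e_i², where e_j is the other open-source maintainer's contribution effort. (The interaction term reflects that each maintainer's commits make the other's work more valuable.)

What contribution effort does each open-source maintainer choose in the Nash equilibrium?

Mika's payoff is (45 + e_R)e_M − 2e_M².
∂π/∂e_M = 45 + e_R − 4e_M = 0, so e_M = 11.25 + 0.25e_R.
The game is symmetric, so in equilibrium e_R = e_M: the reaction function gives 0.75e_M = 11.25, hence e_M = 15.

15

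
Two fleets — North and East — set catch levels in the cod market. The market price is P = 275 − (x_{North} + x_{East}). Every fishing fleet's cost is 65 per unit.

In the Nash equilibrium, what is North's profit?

4900

Fishing fleet North's profit: π = x_{North}(275 − (x_{North} + x_{East})) − 65x_{North}.
∂π/∂x_{North} = 210 − 2x_{North} − x_{East} = 0, so x_{North} = 105 − 0.5x_{East}.
Setting x_{North} = x_{East} in the reaction function: x_{North} = 105 − 0.5x_{North}, so x_{North} = 105 / 1.5 = 70.
Price P = 275 − 140 = 135.
North's profit: (135 − 65)·70 = 4900.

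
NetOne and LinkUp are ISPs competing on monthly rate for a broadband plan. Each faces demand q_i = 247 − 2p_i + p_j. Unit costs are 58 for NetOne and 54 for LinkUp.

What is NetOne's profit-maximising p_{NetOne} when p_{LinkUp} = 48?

102.75

NetOne's profit: π = (p_{NetOne} − 58)(247 − 2p_{NetOne} + p_{LinkUp}).
∂π/∂p_{NetOne} = 363 − 4p_{NetOne} + p_{LinkUp} = 0 ⇒ p_{NetOne} = 90.75 + 0.25p_{LinkUp}.
At p_{LinkUp} = 48: p_{NetOne} = 90.75 + 0.25·48 = 102.75.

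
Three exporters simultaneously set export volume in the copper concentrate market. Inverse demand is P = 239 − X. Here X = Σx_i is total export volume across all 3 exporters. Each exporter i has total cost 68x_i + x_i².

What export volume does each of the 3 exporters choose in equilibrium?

28.5

A representative exporter's profit is π_i = x_i(239 − X) − 68x_i − x_i², with X = x_i + Σ_{j≠i} x_j.
First-order condition: 171 − 4x_i − Σ_{j≠i} x_j = 0.
With identical exporters, set every x_j = x: then 171 − 4x − 2x = 0, i.e. x = 171/6 = 28.5.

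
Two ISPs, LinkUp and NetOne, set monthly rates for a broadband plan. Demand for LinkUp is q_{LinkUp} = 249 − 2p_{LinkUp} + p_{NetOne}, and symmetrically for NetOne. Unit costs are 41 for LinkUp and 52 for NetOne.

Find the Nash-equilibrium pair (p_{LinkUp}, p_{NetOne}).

LinkUp's profit: π = (p_{LinkUp} − 41)(249 − 2p_{LinkUp} + p_{NetOne}).
∂π/∂p_{LinkUp} = 331 − 4p_{LinkUp} + p_{NetOne} = 0 ⇒ p_{LinkUp} = 82.75 + 0.25p_{NetOne}.
Similarly p_{NetOne} = 88.25 + 0.25p_{LinkUp}.
Substituting the second reaction function into the first: p_{LinkUp} = 82.75 + 0.25(88.25 + 0.25p_{LinkUp}), which gives 0.9375p_{LinkUp} = 104.8125 ⇒ p_{LinkUp} = 111.8.
Then p_{NetOne} = 88.25 + 0.25·111.8 = 116.2.

111.8, 116.2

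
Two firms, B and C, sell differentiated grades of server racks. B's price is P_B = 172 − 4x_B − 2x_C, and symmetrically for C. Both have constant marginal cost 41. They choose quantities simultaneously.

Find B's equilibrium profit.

Firm B's profit: π = x_B(172 − 4x_B − 2x_C) − 41x_B.
∂π/∂x_B = 131 − 8x_B − 2x_C = 0 ⇒ x_B = 16.375 − 0.25x_C.
The game is symmetric, so in equilibrium x_C = x_B: the reaction function gives 1.25x_B = 16.375, hence x_B = 13.1.
P_B = 172 − 4·13.1 − 2·13.1 = 93.4.
Profit = (93.4 − 41)·13.1 = 686.44.

686.44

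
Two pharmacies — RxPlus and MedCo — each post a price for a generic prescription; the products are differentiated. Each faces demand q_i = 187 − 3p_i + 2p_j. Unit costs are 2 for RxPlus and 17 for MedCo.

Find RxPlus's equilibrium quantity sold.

147.1875

RxPlus's profit: π = (p_{RxPlus} − 2)(187 − 3p_{RxPlus} + 2p_{MedCo}).
∂π/∂p_{RxPlus} = 193 − 6p_{RxPlus} + 2p_{MedCo} = 0 ⇒ p_{RxPlus} = 193/6 + (1/3)p_{MedCo}.
Similarly p_{MedCo} = 119/3 + (1/3)p_{RxPlus}.
Solving the two reaction functions simultaneously: (1 − (1/3)(1/3))p_{RxPlus} = 193/6 + (1/3)·(119/3), so (8/9)p_{RxPlus} = 817/18 and p_{RxPlus} = 51.0625.
Then p_{MedCo} = 119/3 + (1/3)·51.0625 = 56.6875.
q_{RxPlus} = 187 − 3·51.0625 + 2·56.6875 = 147.1875.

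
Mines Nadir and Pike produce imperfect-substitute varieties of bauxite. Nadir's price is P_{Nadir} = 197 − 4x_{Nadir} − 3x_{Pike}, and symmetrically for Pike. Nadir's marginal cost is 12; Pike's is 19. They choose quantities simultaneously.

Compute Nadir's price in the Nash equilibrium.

Mine Nadir's profit: π = x_{Nadir}(197 − 4x_{Nadir} − 3x_{Pike}) − 12x_{Nadir}.
∂π/∂x_{Nadir} = 185 − 8x_{Nadir} − 3x_{Pike} = 0 ⇒ x_{Nadir} = 23.125 − 0.375x_{Pike}.
Similarly x_{Pike} = 22.25 − 0.375x_{Nadir}.
Substituting the second reaction function into the first: x_{Nadir} = 23.125 − 0.375(22.25 − 0.375x_{Nadir}), which gives (55/64)x_{Nadir} = 473/32 ⇒ x_{Nadir} = 17.2.
Then x_{Pike} = 22.25 − 0.375·17.2 = 15.8.
P_{Nadir} = 197 − 4·17.2 − 3·15.8 = 80.8.

80.8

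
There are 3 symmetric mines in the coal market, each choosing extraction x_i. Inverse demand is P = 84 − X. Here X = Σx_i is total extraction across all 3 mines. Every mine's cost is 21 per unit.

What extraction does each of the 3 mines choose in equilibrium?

15.75

A representative mine's profit is π_i = x_i(84 − X) − 21x_i, with X = x_i + Σ_{j≠i} x_j.
First-order condition: 63 − 2x_i − Σ_{j≠i} x_j = 0.
In a symmetric equilibrium every mine chooses the same x, so Σ_{j≠i} x_j = 2x. The condition becomes 63 − 4x = 0, giving x = 63/4 = 15.75.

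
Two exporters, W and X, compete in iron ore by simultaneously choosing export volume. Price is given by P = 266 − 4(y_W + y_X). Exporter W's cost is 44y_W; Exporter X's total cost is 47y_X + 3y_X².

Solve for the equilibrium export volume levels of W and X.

Exporter W's profit: π = y_W(266 − 4(y_W + y_X)) − 44y_W.
∂π/∂y_W = 222 − 8y_W − 4y_X = 0, so y_W = 27.75 − 0.5y_X.
For X: ∂π/∂y_X = 219 − 14y_X − 4y_W = 0 ⇒ y_X = 219/14 − (2/7)y_W.
Substituting the second reaction function into the first: y_W = 27.75 − 0.5(219/14 − (2/7)y_W), which gives (6/7)y_W = 279/14 ⇒ y_W = 23.25.
Then y_X = 219/14 − (2/7)·23.25 = 9.

23.25, 9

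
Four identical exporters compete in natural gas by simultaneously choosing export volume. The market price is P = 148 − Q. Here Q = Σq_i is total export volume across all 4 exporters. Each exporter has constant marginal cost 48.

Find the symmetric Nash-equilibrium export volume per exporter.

20

A representative exporter's profit is π_i = q_i(148 − Q) − 48q_i, with Q = q_i + Σ_{j≠i} q_j.
First-order condition: 100 − 2q_i − Σ_{j≠i} q_j = 0.
With identical exporters, set every q_j = q: then 100 − 2q − 3q = 0, i.e. q = 100/5 = 20.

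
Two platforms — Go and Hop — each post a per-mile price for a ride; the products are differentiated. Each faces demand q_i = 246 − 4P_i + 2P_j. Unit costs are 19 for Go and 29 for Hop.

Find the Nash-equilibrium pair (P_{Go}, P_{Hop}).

Go's profit: π = (P_{Go} − 19)(246 − 4P_{Go} + 2P_{Hop}).
∂π/∂P_{Go} = 322 − 8P_{Go} + 2P_{Hop} = 0 ⇒ P_{Go} = 40.25 + 0.25P_{Hop}.
Similarly P_{Hop} = 45.25 + 0.25P_{Go}.
Solving the two reaction functions simultaneously: (1 − (0.25)(0.25))P_{Go} = 40.25 + 0.25·45.25, so 0.9375P_{Go} = 51.5625 and P_{Go} = 55.
Then P_{Hop} = 45.25 + 0.25·55 = 59.

55, 59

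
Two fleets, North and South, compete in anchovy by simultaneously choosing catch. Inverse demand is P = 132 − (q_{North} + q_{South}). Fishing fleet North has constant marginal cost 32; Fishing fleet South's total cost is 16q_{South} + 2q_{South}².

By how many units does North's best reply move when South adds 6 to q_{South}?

-3

Fishing fleet North's profit: π = q_{North}(132 − (q_{North} + q_{South})) − 32q_{North}.
∂π/∂q_{North} = 100 − 2q_{North} − q_{South} = 0, so q_{North} = 50 − 0.5q_{South}.
The reaction-function slope is −0.5, so a 6-unit rise in q_{South} moves q_{North} by −0.5 × 6 = −3. North's best response falls — the actions are strategic substitutes.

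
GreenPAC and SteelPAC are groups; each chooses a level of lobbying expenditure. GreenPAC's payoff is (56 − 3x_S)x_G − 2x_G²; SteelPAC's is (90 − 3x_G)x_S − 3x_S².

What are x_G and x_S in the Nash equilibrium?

4.4, 12.8

Expanding GreenPAC's payoff: 56x_G − 3x_Sx_G − 2x_G².
∂π/∂x_G = 56 − 3x_S − 4x_G = 0, so x_G = 14 − 0.75x_S.
Likewise for SteelPAC: x_S = 15 − 0.5x_G.
Solving the two reaction functions simultaneously: (1 − (−0.75)(−0.5))x_G = 14 − 0.75·15, so 0.625x_G = 2.75 and x_G = 4.4.
Then x_S = 15 − 0.5·4.4 = 12.8.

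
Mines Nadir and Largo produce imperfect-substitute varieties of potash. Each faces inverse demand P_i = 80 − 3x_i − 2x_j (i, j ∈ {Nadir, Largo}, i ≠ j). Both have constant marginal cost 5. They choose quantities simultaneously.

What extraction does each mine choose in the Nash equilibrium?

9.375

Mine Nadir's profit: π = x_{Nadir}(80 − 3x_{Nadir} − 2x_{Largo}) − 5x_{Nadir}.
∂π/∂x_{Nadir} = 75 − 6x_{Nadir} − 2x_{Largo} = 0 ⇒ x_{Nadir} = 12.5 − (1/3)x_{Largo}.
Setting x_{Nadir} = x_{Largo} in the reaction function: x_{Nadir} = 12.5 − (1/3)x_{Nadir}, so x_{Nadir} = 12.5 / (4/3) = 9.375.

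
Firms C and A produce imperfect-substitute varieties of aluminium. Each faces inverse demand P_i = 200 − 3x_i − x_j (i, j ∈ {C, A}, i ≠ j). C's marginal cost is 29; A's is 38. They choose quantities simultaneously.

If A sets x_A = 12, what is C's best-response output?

26.5

Firm C's profit: π = x_C(200 − 3x_C − x_A) − 29x_C.
∂π/∂x_C = 171 − 6x_C − x_A = 0 ⇒ x_C = 28.5 − (1/6)x_A.
At x_A = 12: x_C = 28.5 − (1/6)·12 = 26.5.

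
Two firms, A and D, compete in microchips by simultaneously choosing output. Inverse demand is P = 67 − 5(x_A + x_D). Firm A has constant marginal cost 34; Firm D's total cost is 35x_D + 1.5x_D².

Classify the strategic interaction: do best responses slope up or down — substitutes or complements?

strategic substitutes

Firm A's profit: π = x_A(67 − 5(x_A + x_D)) − 34x_A.
∂π/∂x_A = 33 − 10x_A − 5x_D = 0, so x_A = 3.3 − 0.5x_D.
The best-response slope dx_A/dx_D = −0.5 < 0: the reaction function is downward-sloping, so the choices are strategic substitutes.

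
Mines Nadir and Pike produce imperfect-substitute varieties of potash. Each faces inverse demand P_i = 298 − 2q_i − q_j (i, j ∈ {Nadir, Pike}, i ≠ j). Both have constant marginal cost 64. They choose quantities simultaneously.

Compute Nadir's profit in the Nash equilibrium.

4380.48

Mine Nadir's profit: π = q_{Nadir}(298 − 2q_{Nadir} − q_{Pike}) − 64q_{Nadir}.
∂π/∂q_{Nadir} = 234 − 4q_{Nadir} − q_{Pike} = 0 ⇒ q_{Nadir} = 58.5 − 0.25q_{Pike}.
Setting q_{Nadir} = q_{Pike} in the reaction function: q_{Nadir} = 58.5 − 0.25q_{Nadir}, so q_{Nadir} = 58.5 / 1.25 = 46.8.
P_{Nadir} = 298 − 2·46.8 − 46.8 = 157.6.
Profit = (157.6 − 64)·46.8 = 4380.48.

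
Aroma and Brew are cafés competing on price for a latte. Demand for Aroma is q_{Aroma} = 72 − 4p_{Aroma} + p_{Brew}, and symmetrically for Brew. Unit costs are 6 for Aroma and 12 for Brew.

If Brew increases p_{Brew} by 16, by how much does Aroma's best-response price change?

Aroma's profit: π = (p_{Aroma} − 6)(72 − 4p_{Aroma} + p_{Brew}).
∂π/∂p_{Aroma} = 96 − 8p_{Aroma} + p_{Brew} = 0 ⇒ p_{Aroma} = 12 + 0.125p_{Brew}.
The reaction-function slope is 0.125, so a 16-unit rise in p_{Brew} moves p_{Aroma} by 0.125 × 16 = 2. Aroma's best response rises — the actions are strategic complements.

2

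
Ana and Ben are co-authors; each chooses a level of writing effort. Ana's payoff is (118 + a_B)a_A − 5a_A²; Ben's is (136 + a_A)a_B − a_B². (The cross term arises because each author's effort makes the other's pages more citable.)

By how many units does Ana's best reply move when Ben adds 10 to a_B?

Expanding Ana's payoff: 118a_A + a_Ba_A − 5a_A².
∂π/∂a_A = 118 + a_B − 10a_A = 0, so a_A = 11.8 + 0.1a_B.
The reaction-function slope is 0.1, so a 10-unit rise in a_B moves a_A by 0.1 × 10 = 1. Ana's best response rises — the actions are strategic complements.

1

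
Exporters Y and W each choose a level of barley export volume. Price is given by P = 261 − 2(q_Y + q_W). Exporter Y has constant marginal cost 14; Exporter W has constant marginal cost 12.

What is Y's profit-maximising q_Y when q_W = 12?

55.75

Exporter Y's profit: π = q_Y(261 − 2(q_Y + q_W)) − 14q_Y.
∂π/∂q_Y = 247 − 4q_Y − 2q_W = 0, so q_Y = 61.75 − 0.5q_W.
At q_W = 12: q_Y = 61.75 − 0.5·12 = 55.75.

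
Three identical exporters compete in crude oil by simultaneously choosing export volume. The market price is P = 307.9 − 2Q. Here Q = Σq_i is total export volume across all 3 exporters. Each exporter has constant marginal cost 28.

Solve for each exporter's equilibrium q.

34.9875

A representative exporter's profit is π_i = q_i(307.9 − 2Q) − 28q_i, with Q = q_i + Σ_{j≠i} q_j.
First-order condition: 279.9 − 4q_i − 2Σ_{j≠i} q_j = 0.
With identical exporters, set every q_j = q: then 279.9 − 4q − 4q = 0, i.e. q = 279.9/8 = 34.9875.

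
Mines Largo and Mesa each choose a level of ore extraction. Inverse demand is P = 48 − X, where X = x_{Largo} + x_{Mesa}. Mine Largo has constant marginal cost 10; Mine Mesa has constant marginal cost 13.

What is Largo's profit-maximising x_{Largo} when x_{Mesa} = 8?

Mine Largo's profit: π = x_{Largo}(48 − (x_{Largo} + x_{Mesa})) − 10x_{Largo}.
∂π/∂x_{Largo} = 38 − 2x_{Largo} − x_{Mesa} = 0, so x_{Largo} = 19 − 0.5x_{Mesa}.
At x_{Mesa} = 8: x_{Largo} = 19 − 0.5·8 = 15.

15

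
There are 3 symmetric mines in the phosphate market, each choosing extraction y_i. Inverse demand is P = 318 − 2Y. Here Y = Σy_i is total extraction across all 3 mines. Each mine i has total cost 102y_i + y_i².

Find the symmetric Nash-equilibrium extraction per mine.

21.6

A representative mine's profit is π_i = y_i(318 − 2Y) − 102y_i − y_i², with Y = y_i + Σ_{j≠i} y_j.
First-order condition: 216 − 6y_i − 2Σ_{j≠i} y_j = 0.
With identical mines, set every y_j = y: then 216 − 6y − 4y = 0, i.e. y = 216/10 = 21.6.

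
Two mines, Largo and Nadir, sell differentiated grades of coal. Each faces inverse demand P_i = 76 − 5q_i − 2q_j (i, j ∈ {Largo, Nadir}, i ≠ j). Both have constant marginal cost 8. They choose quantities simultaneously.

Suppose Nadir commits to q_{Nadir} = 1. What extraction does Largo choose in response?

Mine Largo's profit: π = q_{Largo}(76 − 5q_{Largo} − 2q_{Nadir}) − 8q_{Largo}.
∂π/∂q_{Largo} = 68 − 10q_{Largo} − 2q_{Nadir} = 0 ⇒ q_{Largo} = 6.8 − 0.2q_{Nadir}.
At q_{Nadir} = 1: q_{Largo} = 6.8 − 0.2·1 = 6.6.

6.6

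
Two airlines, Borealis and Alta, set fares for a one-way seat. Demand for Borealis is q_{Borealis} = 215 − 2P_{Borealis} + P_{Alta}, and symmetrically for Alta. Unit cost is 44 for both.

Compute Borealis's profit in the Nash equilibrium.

Borealis's profit: π = (P_{Borealis} − 44)(215 − 2P_{Borealis} + P_{Alta}).
∂π/∂P_{Borealis} = 303 − 4P_{Borealis} + P_{Alta} = 0 ⇒ P_{Borealis} = 75.75 + 0.25P_{Alta}.
Setting P_{Borealis} = P_{Alta} in the reaction function: P_{Borealis} = 75.75 + 0.25P_{Borealis}, so P_{Borealis} = 75.75 / 0.75 = 101.
q_{Borealis} = 215 − 2·101 + 101 = 114.
Profit = (101 − 44)·114 = 6498.

6498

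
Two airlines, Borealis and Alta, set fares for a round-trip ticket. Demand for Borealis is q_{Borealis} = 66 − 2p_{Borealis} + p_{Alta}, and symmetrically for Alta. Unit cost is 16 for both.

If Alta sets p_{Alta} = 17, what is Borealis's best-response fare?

28.75

Borealis's profit: π = (p_{Borealis} − 16)(66 − 2p_{Borealis} + p_{Alta}).
∂π/∂p_{Borealis} = 98 − 4p_{Borealis} + p_{Alta} = 0 ⇒ p_{Borealis} = 24.5 + 0.25p_{Alta}.
At p_{Alta} = 17: p_{Borealis} = 24.5 + 0.25·17 = 28.75.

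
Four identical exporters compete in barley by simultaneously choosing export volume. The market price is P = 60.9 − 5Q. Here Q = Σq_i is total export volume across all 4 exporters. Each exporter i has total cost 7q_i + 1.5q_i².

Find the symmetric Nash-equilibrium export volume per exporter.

A representative exporter's profit is π_i = q_i(60.9 − 5Q) − 7q_i − 1.5q_i², with Q = q_i + Σ_{j≠i} q_j.
First-order condition: 53.9 − 13q_i − 5Σ_{j≠i} q_j = 0.
With identical exporters, set every q_j = q: then 53.9 − 13q − 15q = 0, i.e. q = 53.9/28 = 1.925.

1.925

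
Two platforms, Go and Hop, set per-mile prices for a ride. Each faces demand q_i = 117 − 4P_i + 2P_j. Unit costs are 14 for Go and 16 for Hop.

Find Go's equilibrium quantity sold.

Go's profit: π = (P_{Go} − 14)(117 − 4P_{Go} + 2P_{Hop}).
∂π/∂P_{Go} = 173 − 8P_{Go} + 2P_{Hop} = 0 ⇒ P_{Go} = 21.625 + 0.25P_{Hop}.
Similarly P_{Hop} = 22.625 + 0.25P_{Go}.
Solving the two reaction functions simultaneously: (1 − (0.25)(0.25))P_{Go} = 21.625 + 0.25·22.625, so 0.9375P_{Go} = 873/32 and P_{Go} = 29.1.
Then P_{Hop} = 22.625 + 0.25·29.1 = 29.9.
q_{Go} = 117 − 4·29.1 + 2·29.9 = 60.4.

60.4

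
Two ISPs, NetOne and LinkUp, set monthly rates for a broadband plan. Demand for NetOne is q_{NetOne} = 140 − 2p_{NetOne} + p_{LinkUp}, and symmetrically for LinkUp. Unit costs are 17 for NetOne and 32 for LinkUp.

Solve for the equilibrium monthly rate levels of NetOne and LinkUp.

60, 66

NetOne's profit: π = (p_{NetOne} − 17)(140 − 2p_{NetOne} + p_{LinkUp}).
∂π/∂p_{NetOne} = 174 − 4p_{NetOne} + p_{LinkUp} = 0 ⇒ p_{NetOne} = 43.5 + 0.25p_{LinkUp}.
Similarly p_{LinkUp} = 51 + 0.25p_{NetOne}.
Plugging p_{LinkUp} into NetOne's best response: p_{NetOne} = 43.5 + 0.25(51 + 0.25p_{NetOne}) ⇒ 0.9375p_{NetOne} = 56.25, so p_{NetOne} = 60.
Then p_{LinkUp} = 51 + 0.25·60 = 66.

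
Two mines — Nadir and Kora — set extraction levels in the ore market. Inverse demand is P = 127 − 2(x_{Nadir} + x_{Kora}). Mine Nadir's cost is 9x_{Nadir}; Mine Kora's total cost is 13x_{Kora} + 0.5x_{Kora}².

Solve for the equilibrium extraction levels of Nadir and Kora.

Mine Nadir's profit: π = x_{Nadir}(127 − 2(x_{Nadir} + x_{Kora})) − 9x_{Nadir}.
∂π/∂x_{Nadir} = 118 − 4x_{Nadir} − 2x_{Kora} = 0, so x_{Nadir} = 29.5 − 0.5x_{Kora}.
For Kora: ∂π/∂x_{Kora} = 114 − 5x_{Kora} − 2x_{Nadir} = 0 ⇒ x_{Kora} = 22.8 − 0.4x_{Nadir}.
Solving the two reaction functions simultaneously: (1 − (−0.5)(−0.4))x_{Nadir} = 29.5 − 0.5·22.8, so 0.8x_{Nadir} = 18.1 and x_{Nadir} = 22.625.
Then x_{Kora} = 22.8 − 0.4·22.625 = 13.75.

22.625, 13.75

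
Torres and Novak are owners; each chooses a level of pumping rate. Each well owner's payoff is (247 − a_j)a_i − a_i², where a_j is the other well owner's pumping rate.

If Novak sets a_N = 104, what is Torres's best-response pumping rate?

Torres's payoff is (247 − a_N)a_T − a_T².
∂π/∂a_T = 247 − a_N − 2a_T = 0, so a_T = 123.5 − 0.5a_N.
At a_N = 104: a_T = 123.5 − 0.5·104 = 71.5.

71.5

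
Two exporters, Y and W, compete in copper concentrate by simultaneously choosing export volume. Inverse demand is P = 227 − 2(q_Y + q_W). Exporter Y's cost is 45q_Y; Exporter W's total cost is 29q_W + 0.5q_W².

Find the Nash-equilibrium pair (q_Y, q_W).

Exporter Y's profit: π = q_Y(227 − 2(q_Y + q_W)) − 45q_Y.
∂π/∂q_Y = 182 − 4q_Y − 2q_W = 0, so q_Y = 45.5 − 0.5q_W.
For W: ∂π/∂q_W = 198 − 5q_W − 2q_Y = 0 ⇒ q_W = 39.6 − 0.4q_Y.
Solving the two reaction functions simultaneously: (1 − (−0.5)(−0.4))q_Y = 45.5 − 0.5·39.6, so 0.8q_Y = 25.7 and q_Y = 32.125.
Then q_W = 39.6 − 0.4·32.125 = 26.75.

32.125, 26.75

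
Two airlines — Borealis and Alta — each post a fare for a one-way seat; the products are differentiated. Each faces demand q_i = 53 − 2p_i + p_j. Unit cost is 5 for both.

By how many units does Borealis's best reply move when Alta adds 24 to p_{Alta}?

Borealis's profit: π = (p_{Borealis} − 5)(53 − 2p_{Borealis} + p_{Alta}).
∂π/∂p_{Borealis} = 63 − 4p_{Borealis} + p_{Alta} = 0 ⇒ p_{Borealis} = 15.75 + 0.25p_{Alta}.
The reaction-function slope is 0.25, so a 24-unit rise in p_{Alta} moves p_{Borealis} by 0.25 × 24 = 6. Borealis's best response rises — the actions are strategic complements.

6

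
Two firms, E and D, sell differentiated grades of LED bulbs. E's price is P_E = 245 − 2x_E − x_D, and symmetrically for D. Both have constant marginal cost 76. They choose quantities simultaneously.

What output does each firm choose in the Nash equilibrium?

33.8

Firm E's profit: π = x_E(245 − 2x_E − x_D) − 76x_E.
∂π/∂x_E = 169 − 4x_E − x_D = 0 ⇒ x_E = 42.25 − 0.25x_D.
The game is symmetric, so in equilibrium x_D = x_E: the reaction function gives 1.25x_E = 42.25, hence x_E = 33.8.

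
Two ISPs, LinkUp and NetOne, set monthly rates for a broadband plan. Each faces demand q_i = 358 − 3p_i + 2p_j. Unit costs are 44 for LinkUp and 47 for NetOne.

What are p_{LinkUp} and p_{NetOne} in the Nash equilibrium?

123.0625, 124.1875

LinkUp's profit: π = (p_{LinkUp} − 44)(358 − 3p_{LinkUp} + 2p_{NetOne}).
∂π/∂p_{LinkUp} = 490 − 6p_{LinkUp} + 2p_{NetOne} = 0 ⇒ p_{LinkUp} = 245/3 + (1/3)p_{NetOne}.
Similarly p_{NetOne} = 499/6 + (1/3)p_{LinkUp}.
Solving the two reaction functions simultaneously: (1 − (1/3)(1/3))p_{LinkUp} = 245/3 + (1/3)·(499/6), so (8/9)p_{LinkUp} = 1969/18 and p_{LinkUp} = 123.0625.
Then p_{NetOne} = 499/6 + (1/3)·123.0625 = 124.1875.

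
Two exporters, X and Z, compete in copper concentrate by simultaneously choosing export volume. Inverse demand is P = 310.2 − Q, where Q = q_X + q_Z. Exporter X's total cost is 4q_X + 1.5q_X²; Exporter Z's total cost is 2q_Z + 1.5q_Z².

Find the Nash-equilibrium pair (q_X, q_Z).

Exporter X's profit: π = q_X(310.2 − (q_X + q_Z)) − 4q_X − 1.5q_X².
∂π/∂q_X = 306.2 − 5q_X − q_Z = 0, so q_X = 61.24 − 0.2q_Z.
By the same steps for Z: q_Z = 61.64 − 0.2q_X.
Plugging q_Z into X's best response: q_X = 61.24 − 0.2(61.64 − 0.2q_X) ⇒ 0.96q_X = 48.912, so q_X = 50.95.
Then q_Z = 61.64 − 0.2·50.95 = 51.45.

50.95, 51.45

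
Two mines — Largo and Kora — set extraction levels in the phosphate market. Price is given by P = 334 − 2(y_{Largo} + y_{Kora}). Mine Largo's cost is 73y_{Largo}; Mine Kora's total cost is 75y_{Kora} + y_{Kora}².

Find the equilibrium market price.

177.8

Mine Largo's profit: π = y_{Largo}(334 − 2(y_{Largo} + y_{Kora})) − 73y_{Largo}.
∂π/∂y_{Largo} = 261 − 4y_{Largo} − 2y_{Kora} = 0, so y_{Largo} = 65.25 − 0.5y_{Kora}.
For Kora: ∂π/∂y_{Kora} = 259 − 6y_{Kora} − 2y_{Largo} = 0 ⇒ y_{Kora} = 259/6 − (1/3)y_{Largo}.
Plugging y_{Kora} into Largo's best response: y_{Largo} = 65.25 − 0.5(259/6 − (1/3)y_{Largo}) ⇒ (5/6)y_{Largo} = 131/3, so y_{Largo} = 52.4.
Then y_{Kora} = 259/6 − (1/3)·52.4 = 25.7.
Equilibrium price: P = 334 − 2·78.1 = 177.8.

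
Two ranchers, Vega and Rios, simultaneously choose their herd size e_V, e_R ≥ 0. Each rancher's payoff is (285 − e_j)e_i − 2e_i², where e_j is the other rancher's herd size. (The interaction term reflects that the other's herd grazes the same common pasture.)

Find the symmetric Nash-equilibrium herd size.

57

Vega's payoff is (285 − e_R)e_V − 2e_V².
∂π/∂e_V = 285 − e_R − 4e_V = 0, so e_V = 71.25 − 0.25e_R.
The game is symmetric, so in equilibrium e_R = e_V: the reaction function gives 1.25e_V = 71.25, hence e_V = 57.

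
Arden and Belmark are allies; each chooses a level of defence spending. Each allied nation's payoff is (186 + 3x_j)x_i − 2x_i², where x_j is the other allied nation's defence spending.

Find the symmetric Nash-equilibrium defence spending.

Arden's payoff is (186 + 3x_B)x_A − 2x_A².
∂π/∂x_A = 186 + 3x_B − 4x_A = 0, so x_A = 46.5 + 0.75x_B.
Setting x_A = x_B in the reaction function: x_A = 46.5 + 0.75x_A, so x_A = 46.5 / 0.25 = 186.

186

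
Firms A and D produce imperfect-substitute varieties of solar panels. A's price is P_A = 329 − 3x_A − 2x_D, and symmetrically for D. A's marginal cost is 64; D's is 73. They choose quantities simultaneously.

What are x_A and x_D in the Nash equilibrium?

33.6875, 31.4375

Firm A's profit: π = x_A(329 − 3x_A − 2x_D) − 64x_A.
∂π/∂x_A = 265 − 6x_A − 2x_D = 0 ⇒ x_A = 265/6 − (1/3)x_D.
Similarly x_D = 128/3 − (1/3)x_A.
Solving the two reaction functions simultaneously: (1 − (−1/3)(−1/3))x_A = 265/6 − (1/3)·(128/3), so (8/9)x_A = 539/18 and x_A = 33.6875.
Then x_D = 128/3 − (1/3)·33.6875 = 31.4375.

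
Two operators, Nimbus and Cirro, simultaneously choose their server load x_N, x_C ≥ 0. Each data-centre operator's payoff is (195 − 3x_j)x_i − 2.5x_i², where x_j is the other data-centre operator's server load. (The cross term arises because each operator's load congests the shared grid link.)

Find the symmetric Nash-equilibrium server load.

24.375

Nimbus's payoff is (195 − 3x_C)x_N − 2.5x_N².
∂π/∂x_N = 195 − 3x_C − 5x_N = 0, so x_N = 39 − 0.6x_C.
By symmetry x_C = x_N; substituting into the reaction function, 1.6x_N = 39 and x_N = 24.375.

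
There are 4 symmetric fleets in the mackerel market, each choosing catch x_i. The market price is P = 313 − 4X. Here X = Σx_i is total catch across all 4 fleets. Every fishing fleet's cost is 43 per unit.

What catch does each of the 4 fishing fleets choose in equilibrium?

A representative fishing fleet's profit is π_i = x_i(313 − 4X) − 43x_i, with X = x_i + Σ_{j≠i} x_j.
First-order condition: 270 − 8x_i − 4Σ_{j≠i} x_j = 0.
In a symmetric equilibrium every fishing fleet chooses the same x, so Σ_{j≠i} x_j = 3x. The condition becomes 270 − 20x = 0, giving x = 270/20 = 13.5.

13.5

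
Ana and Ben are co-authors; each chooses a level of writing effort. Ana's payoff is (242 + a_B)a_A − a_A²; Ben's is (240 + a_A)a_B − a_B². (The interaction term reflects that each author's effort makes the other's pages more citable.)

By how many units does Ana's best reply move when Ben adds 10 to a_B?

5

Expanding Ana's payoff: 242a_A + a_Ba_A − a_A².
∂π/∂a_A = 242 + a_B − 2a_A = 0, so a_A = 121 + 0.5a_B.
The reaction-function slope is 0.5, so a 10-unit rise in a_B moves a_A by 0.5 × 10 = 5. Ana's best response rises — the actions are strategic complements.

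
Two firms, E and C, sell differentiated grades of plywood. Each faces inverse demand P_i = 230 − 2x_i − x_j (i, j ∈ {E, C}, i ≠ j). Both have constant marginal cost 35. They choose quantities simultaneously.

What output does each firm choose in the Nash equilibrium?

Firm E's profit: π = x_E(230 − 2x_E − x_C) − 35x_E.
∂π/∂x_E = 195 − 4x_E − x_C = 0 ⇒ x_E = 48.75 − 0.25x_C.
Setting x_E = x_C in the reaction function: x_E = 48.75 − 0.25x_E, so x_E = 48.75 / 1.25 = 39.

39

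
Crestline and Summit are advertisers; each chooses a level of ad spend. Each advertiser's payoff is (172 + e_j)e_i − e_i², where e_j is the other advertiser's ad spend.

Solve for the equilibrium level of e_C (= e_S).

172

Crestline's payoff is (172 + e_S)e_C − e_C².
∂π/∂e_C = 172 + e_S − 2e_C = 0, so e_C = 86 + 0.5e_S.
The game is symmetric, so in equilibrium e_S = e_C: the reaction function gives 0.5e_C = 86, hence e_C = 172.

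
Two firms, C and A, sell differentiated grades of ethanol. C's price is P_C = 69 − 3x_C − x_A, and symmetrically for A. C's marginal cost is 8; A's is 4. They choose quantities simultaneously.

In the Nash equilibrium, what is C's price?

Firm C's profit: π = x_C(69 − 3x_C − x_A) − 8x_C.
∂π/∂x_C = 61 − 6x_C − x_A = 0 ⇒ x_C = 61/6 − (1/6)x_A.
Similarly x_A = 65/6 − (1/6)x_C.
Substituting the second reaction function into the first: x_C = 61/6 − (1/6)(65/6 − (1/6)x_C), which gives (35/36)x_C = 301/36 ⇒ x_C = 8.6.
Then x_A = 65/6 − (1/6)·8.6 = 9.4.
P_C = 69 − 3·8.6 − 9.4 = 33.8.

33.8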